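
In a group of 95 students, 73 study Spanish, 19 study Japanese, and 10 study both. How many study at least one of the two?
|A∪B| = |A| + |B| - |A∩B| = 73 + 19 - 10 = 82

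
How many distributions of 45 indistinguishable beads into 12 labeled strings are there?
C(45+12-1, 12-1) = C(56, 11) = 148902215280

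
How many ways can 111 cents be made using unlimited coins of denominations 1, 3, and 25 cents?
Coefficient of x^111 in 1/(1-x^1) · 1/(1-x^3) · 1/(1-x^25). Case on j = number of 25-cent coins (j = 0..4); remainder r = 111 - 25j is made from {1,3} in ⌊r/3⌋+1 ways. r = 111, 86, 61, 36, 11 → 38 + 29 + 21 + 13 + 4 = 105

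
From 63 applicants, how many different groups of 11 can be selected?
C(63,11) = 63!/(11!×52!) = 615790256823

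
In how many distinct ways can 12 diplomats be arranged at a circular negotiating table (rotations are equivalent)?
Circular: fix one position, arrange the rest. (12-1)! = 39916800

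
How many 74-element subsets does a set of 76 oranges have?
C(76,74) = 76!/(74!×2!) = 2850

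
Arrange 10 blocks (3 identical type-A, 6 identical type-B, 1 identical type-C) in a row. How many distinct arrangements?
10! / (3! × 6! × 1!) = 840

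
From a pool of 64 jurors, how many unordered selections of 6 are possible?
C(64,6) = 64!/(6!×58!) = 74974368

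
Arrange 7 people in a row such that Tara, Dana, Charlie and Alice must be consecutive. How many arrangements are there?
Treat the 4 as one block: (7-4+1)! × 4! = 24 × 24 = 576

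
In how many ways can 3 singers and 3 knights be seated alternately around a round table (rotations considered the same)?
Fix one of the singers: (3-1)! ways for the remaining singers, × 3! ways for the knights = 2 × 6 = 12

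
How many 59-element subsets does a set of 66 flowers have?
C(66,59) = 66!/(59!×7!) = 778789440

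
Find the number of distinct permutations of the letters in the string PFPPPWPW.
8! / (1! × 2! × 5!) = 168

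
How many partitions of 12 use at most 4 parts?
By conjugation, equals partitions of 12 into parts ≤ 4. Let r_j(i) = number of partitions of i into parts ≤ j, for i = 0..12. r_1(i) = 1 for all i; r_j(i) = r_{j-1}(i) + r_j(i-j). Rows j = 2..4: ≤2: 1 1 2 2 3 3 4 4 5 5 6 6 7; ≤3: 1 1 2 3 4 5 7 8 10 12 14 16 19; ≤4: 1 1 2 3 5 6 9 11 15 18 23 27 34. r_4(12) = 34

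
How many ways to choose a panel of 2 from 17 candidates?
C(17,2) = 17!/(2!×15!) = 136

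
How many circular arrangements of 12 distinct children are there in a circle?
Circular: fix one position, arrange the rest. (12-1)! = 39916800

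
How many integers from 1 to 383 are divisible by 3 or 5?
⌊383/3⌋ + ⌊383/5⌋ - ⌊383/15⌋ = 127 + 76 - 25 = 178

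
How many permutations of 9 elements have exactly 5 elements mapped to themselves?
Choose the 5 fixed points C(9,5) = 126, derange the rest: !4 = Σ_{j=0}^{4} (-1)^j·4!/j! = 24 - 24 + 12 - 4 + 1 = 9. Product = 126 × 9 = 1134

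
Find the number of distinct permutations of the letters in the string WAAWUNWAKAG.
11! / (1! × 1! × 1! × 3! × 1! × 4!) = 277200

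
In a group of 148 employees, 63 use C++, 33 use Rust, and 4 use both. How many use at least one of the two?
|A∪B| = |A| + |B| - |A∩B| = 63 + 33 - 4 = 92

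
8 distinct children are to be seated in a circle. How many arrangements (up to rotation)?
Circular: fix one position, arrange the rest. (8-1)! = 5040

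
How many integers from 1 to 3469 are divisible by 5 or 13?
⌊3469/5⌋ + ⌊3469/13⌋ - ⌊3469/65⌋ = 693 + 266 - 53 = 906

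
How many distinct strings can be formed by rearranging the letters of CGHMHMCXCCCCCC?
14! / (2! × 8! × 2! × 1! × 1!) = 540540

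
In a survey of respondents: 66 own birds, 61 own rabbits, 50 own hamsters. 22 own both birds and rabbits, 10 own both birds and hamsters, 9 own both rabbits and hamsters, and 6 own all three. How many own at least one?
|A∪B∪C| = 66+61+50-22-10-9+6 = 142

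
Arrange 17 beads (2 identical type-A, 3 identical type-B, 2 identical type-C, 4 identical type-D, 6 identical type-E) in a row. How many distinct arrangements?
17! / (2! × 3! × 2! × 4! × 6!) = 857656800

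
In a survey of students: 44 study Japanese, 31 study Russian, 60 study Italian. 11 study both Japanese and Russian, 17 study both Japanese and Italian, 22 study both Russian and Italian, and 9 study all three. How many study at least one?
|A∪B∪C| = 44+31+60-11-17-22+9 = 94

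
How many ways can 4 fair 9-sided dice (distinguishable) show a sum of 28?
Coefficient of x^28 in (x + x² + ... + x^9)^4. By inclusion-exclusion on dice exceeding 9: Σ_j (-1)^j C(4,j)·C(28-1-9j, 3) = C(4,0)·C(27,3) - C(4,1)·C(18,3) + C(4,2)·C(9,3) = 1·2925 - 4·816 + 6·84 = 165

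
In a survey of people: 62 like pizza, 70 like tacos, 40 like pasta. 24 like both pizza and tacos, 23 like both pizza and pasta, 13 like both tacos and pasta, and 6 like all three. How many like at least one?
|A∪B∪C| = 62+70+40-24-23-13+6 = 118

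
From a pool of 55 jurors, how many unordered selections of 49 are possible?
C(55,49) = 55!/(49!×6!) = 28989675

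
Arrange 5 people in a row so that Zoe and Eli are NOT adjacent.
Total - adjacent = 5! - (5-1)!×2 = 120 - 48 = 72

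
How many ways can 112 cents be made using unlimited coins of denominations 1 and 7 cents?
Coefficient of x^112 in 1/(1-x^1) · 1/(1-x^7). Use j coins of 7 for j = 0..⌊112/7⌋ = 16, the rest in 1s: 16 + 1 = 17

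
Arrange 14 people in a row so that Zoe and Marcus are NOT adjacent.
Total - adjacent = 14! - (14-1)!×2 = 87178291200 - 12454041600 = 74724249600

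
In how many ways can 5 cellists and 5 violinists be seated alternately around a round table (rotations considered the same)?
Fix one of the cellists: (5-1)! ways for the remaining cellists, × 5! ways for the violinists = 24 × 120 = 2880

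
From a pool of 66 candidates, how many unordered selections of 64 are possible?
C(66,64) = 66!/(64!×2!) = 2145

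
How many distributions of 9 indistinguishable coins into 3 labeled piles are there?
C(9+3-1, 3-1) = C(11, 2) = 55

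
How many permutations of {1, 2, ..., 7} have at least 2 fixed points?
Exactly j fixed points: C(7,j)·!(7-j); sum over j ≥ 2 (derangement numbers via !m = (m-1)·(!(m-1) + !(m-2)): !0..!5 = 1, 0, 1, 2, 9, 44). Σ_{j=2}^{7} C(7,j)·!(7-j) = C(7,2)·!5 + C(7,3)·!4 + C(7,4)·!3 + C(7,5)·!2 + C(7,6)·!1 + C(7,7)·!0 = 21·44 + 35·9 + 35·2 + 21·1 + 7·0 + 1·1 = 1331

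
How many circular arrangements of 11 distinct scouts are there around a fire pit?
Circular: fix one position, arrange the rest. (11-1)! = 3628800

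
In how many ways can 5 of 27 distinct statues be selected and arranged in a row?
P(27,5) = 27!/(27-5)! = 9687600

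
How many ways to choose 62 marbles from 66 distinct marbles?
C(66,62) = 66!/(62!×4!) = 720720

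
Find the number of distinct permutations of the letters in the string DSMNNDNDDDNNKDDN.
16! / (1! × 6! × 7! × 1! × 1!) = 5765760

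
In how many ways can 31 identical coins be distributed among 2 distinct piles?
C(31+2-1, 2-1) = C(32, 1) = 32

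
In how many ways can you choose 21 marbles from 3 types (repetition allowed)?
C(21+3-1, 3-1) = C(23, 2) = 253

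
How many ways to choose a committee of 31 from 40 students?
C(40,31) = 40!/(31!×9!) = 273438880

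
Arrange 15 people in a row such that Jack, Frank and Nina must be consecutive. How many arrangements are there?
Treat the 3 as one block: (15-3+1)! × 3! = 6227020800 × 6 = 37362124800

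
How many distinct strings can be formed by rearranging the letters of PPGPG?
5! / (3! × 2!) = 10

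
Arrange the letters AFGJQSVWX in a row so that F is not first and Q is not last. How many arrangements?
By inclusion-exclusion: 9! - 2×(9-1)! + (9-2)! = 362880 - 80640 + 5040 = 287280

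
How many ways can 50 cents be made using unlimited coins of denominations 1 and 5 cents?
Coefficient of x^50 in 1/(1-x^1) · 1/(1-x^5). Use j coins of 5 for j = 0..⌊50/5⌋ = 10, the rest in 1s: 10 + 1 = 11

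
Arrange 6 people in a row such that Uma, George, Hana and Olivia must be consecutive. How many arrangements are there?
Treat the 4 as one block: (6-4+1)! × 4! = 6 × 24 = 144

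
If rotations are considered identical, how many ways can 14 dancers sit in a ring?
Circular: fix one position, arrange the rest. (14-1)! = 6227020800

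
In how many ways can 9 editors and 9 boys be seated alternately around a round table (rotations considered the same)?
Fix one of the editors: (9-1)! ways for the remaining editors, × 9! ways for the boys = 40320 × 362880 = 14631321600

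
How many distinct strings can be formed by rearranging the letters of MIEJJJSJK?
9! / (1! × 1! × 1! × 1! × 4! × 1!) = 15120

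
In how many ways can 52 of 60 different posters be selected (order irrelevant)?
C(60,52) = 60!/(52!×8!) = 2558620845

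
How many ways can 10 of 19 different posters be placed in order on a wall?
P(19,10) = 19!/(19-10)! = 335221286400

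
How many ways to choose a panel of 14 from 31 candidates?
C(31,14) = 31!/(14!×17!) = 265182525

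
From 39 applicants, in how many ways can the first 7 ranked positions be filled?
P(39,7) = 39!/(39-7)! = 77519922480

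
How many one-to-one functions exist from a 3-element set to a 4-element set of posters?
P(4,3) = 4!/(4-3)! = 24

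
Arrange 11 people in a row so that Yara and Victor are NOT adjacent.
Total - adjacent = 11! - (11-1)!×2 = 39916800 - 7257600 = 32659200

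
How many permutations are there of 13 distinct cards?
13! = 6227020800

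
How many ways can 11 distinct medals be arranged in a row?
11! = 39916800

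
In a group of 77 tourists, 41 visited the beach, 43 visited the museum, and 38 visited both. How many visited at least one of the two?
|A∪B| = |A| + |B| - |A∩B| = 41 + 43 - 38 = 46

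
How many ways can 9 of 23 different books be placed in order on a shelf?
P(23,9) = 23!/(23-9)! = 296541907200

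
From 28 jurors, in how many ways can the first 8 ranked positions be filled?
P(28,8) = 28!/(28-8)! = 125318793600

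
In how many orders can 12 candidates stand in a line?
12! = 479001600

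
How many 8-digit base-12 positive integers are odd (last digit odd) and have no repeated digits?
Last∈{1,3,5,7,9,11}. Last=0: 0. Last nonzero: 6×10×P(10,6) = 9072000. Total = 9072000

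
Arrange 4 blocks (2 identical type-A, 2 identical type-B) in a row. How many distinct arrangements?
4! / (2! × 2!) = 6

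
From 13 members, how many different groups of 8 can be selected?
C(13,8) = 13!/(8!×5!) = 1287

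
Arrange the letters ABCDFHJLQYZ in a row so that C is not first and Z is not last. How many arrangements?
By inclusion-exclusion: 11! - 2×(11-1)! + (11-2)! = 39916800 - 7257600 + 362880 = 33022080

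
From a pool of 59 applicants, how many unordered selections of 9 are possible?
C(59,9) = 59!/(9!×50!) = 12565671261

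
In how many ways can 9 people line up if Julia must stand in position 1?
Fix one position: (9-1)! = 40320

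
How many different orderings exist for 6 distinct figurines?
6! = 720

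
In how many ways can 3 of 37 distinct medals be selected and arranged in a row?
P(37,3) = 37!/(37-3)! = 46620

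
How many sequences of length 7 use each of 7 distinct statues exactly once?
7! = 5040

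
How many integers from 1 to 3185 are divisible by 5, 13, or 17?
⌊3185/5⌋+⌊3185/13⌋+⌊3185/17⌋ - ⌊3185/65⌋-⌊3185/85⌋-⌊3185/221⌋ + ⌊3185/1105⌋ = 637+245+187 - 49-37-14 + 2 = 971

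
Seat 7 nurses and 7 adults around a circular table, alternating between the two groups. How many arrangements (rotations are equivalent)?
Fix one of the nurses: (7-1)! ways for the remaining nurses, × 7! ways for the adults = 720 × 5040 = 3628800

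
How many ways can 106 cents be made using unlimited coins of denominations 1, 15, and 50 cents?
Coefficient of x^106 in 1/(1-x^1) · 1/(1-x^15) · 1/(1-x^50). Case on j = number of 50-cent coins (j = 0..2); remainder r = 106 - 50j is made from {1,15} in ⌊r/15⌋+1 ways. r = 106, 56, 6 → 8 + 4 + 1 = 13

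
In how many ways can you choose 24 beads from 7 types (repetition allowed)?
C(24+7-1, 7-1) = C(30, 6) = 593775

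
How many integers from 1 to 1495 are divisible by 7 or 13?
⌊1495/7⌋ + ⌊1495/13⌋ - ⌊1495/91⌋ = 213 + 115 - 16 = 312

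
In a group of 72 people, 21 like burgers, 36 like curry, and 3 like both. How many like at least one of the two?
|A∪B| = |A| + |B| - |A∩B| = 21 + 36 - 3 = 54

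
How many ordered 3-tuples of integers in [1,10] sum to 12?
Coefficient of x^12 in (x + x² + ... + x^10)^3. By inclusion-exclusion on dice exceeding 10: Σ_j (-1)^j C(3,j)·C(12-1-10j, 2) = C(3,0)·C(11,2) = 1·55 = 55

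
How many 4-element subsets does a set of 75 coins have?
C(75,4) = 75!/(4!×71!) = 1215450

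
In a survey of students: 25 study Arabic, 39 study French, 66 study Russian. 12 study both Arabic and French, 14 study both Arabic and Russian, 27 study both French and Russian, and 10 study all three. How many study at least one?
|A∪B∪C| = 25+39+66-12-14-27+10 = 87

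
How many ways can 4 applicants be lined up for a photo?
4! = 24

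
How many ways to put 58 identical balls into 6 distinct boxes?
C(58+6-1, 6-1) = C(63, 5) = 7028847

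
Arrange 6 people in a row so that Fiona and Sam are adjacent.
Treat as block: (6-1)! × 2! = 120 × 2 = 240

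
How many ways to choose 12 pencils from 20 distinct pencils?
C(20,12) = 20!/(12!×8!) = 125970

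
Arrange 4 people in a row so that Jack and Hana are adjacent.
Treat as block: (4-1)! × 2! = 6 × 2 = 12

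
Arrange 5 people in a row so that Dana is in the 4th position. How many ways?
Fix one position: (5-1)! = 24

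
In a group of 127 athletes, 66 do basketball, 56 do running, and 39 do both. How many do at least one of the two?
|A∪B| = |A| + |B| - |A∩B| = 66 + 56 - 39 = 83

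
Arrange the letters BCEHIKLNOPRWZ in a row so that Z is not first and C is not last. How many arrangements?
By inclusion-exclusion: 13! - 2×(13-1)! + (13-2)! = 6227020800 - 958003200 + 39916800 = 5308934400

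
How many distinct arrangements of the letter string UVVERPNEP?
9! / (2! × 1! × 1! × 1! × 2! × 2!) = 45360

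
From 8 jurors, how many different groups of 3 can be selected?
C(8,3) = 8!/(3!×5!) = 56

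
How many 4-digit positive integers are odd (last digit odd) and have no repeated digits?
Last∈{1,3,5,7,9}. Last=0: 0. Last nonzero: 5×8×P(8,2) = 2240. Total = 2240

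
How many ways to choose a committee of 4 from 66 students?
C(66,4) = 66!/(4!×62!) = 720720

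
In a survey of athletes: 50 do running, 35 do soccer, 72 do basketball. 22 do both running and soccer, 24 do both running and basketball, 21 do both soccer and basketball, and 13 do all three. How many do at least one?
|A∪B∪C| = 50+35+72-22-24-21+13 = 103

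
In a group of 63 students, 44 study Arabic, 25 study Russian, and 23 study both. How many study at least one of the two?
|A∪B| = |A| + |B| - |A∩B| = 44 + 25 - 23 = 46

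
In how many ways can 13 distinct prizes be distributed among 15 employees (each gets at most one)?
P(15,13) = 15!/(15-13)! = 653837184000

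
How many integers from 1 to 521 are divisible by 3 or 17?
⌊521/3⌋ + ⌊521/17⌋ - ⌊521/51⌋ = 173 + 30 - 10 = 193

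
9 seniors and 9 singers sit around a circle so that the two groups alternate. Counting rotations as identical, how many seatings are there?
Fix one of the seniors: (9-1)! ways for the remaining seniors, × 9! ways for the singers = 40320 × 362880 = 14631321600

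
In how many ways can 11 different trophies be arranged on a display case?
11! = 39916800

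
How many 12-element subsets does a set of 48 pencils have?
C(48,12) = 48!/(12!×36!) = 69668534468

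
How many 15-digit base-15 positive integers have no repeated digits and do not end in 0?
Last digit: 14 nonzero choices. First digit: 13 (nonzero, ≠last). Middle 13: P(13,13) = 6227020800. Total = 1133317785600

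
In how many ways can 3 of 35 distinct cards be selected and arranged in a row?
P(35,3) = 35!/(35-3)! = 39270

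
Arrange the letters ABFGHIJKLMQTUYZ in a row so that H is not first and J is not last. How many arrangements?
By inclusion-exclusion: 15! - 2×(15-1)! + (15-2)! = 1307674368000 - 174356582400 + 6227020800 = 1139544806400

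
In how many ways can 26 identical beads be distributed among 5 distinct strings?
C(26+5-1, 5-1) = C(30, 4) = 27405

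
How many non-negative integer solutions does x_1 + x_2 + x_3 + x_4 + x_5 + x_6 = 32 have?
C(32+6-1, 6-1) = C(37, 5) = 435897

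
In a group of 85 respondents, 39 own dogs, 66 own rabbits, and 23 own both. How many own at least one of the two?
|A∪B| = |A| + |B| - |A∩B| = 39 + 66 - 23 = 82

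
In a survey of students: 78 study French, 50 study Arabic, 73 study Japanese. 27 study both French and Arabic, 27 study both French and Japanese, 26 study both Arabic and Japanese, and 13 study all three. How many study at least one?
|A∪B∪C| = 78+50+73-27-27-26+13 = 134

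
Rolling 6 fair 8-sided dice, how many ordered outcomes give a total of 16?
Coefficient of x^16 in (x + x² + ... + x^8)^6. By inclusion-exclusion on dice exceeding 8: Σ_j (-1)^j C(6,j)·C(16-1-8j, 5) = C(6,0)·C(15,5) - C(6,1)·C(7,5) = 1·3003 - 6·21 = 2877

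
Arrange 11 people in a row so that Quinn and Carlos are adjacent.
Treat as block: (11-1)! × 2! = 3628800 × 2 = 7257600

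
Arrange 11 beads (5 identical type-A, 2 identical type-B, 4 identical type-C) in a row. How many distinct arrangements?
11! / (5! × 2! × 4!) = 6930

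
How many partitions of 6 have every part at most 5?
Let r_j(i) = number of partitions of i into parts ≤ j, for i = 0..6. r_1(i) = 1 for all i; r_j(i) = r_{j-1}(i) + r_j(i-j). Rows j = 2..5: ≤2: 1 1 2 2 3 3 4; ≤3: 1 1 2 3 4 5 7; ≤4: 1 1 2 3 5 6 9; ≤5: 1 1 2 3 5 7 10. r_5(6) = 10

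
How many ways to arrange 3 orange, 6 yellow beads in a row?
9! / (3! × 6!) = 84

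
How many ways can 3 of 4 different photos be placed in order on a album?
P(4,3) = 4!/(4-3)! = 24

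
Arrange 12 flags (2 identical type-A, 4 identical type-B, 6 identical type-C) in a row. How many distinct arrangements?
12! / (2! × 4! × 6!) = 13860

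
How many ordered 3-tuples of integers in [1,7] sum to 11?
Coefficient of x^11 in (x + x² + ... + x^7)^3. By inclusion-exclusion on dice exceeding 7: Σ_j (-1)^j C(3,j)·C(11-1-7j, 2) = C(3,0)·C(10,2) - C(3,1)·C(3,2) = 1·45 - 3·3 = 36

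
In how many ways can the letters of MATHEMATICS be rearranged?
11! / (2! × 2! × 2! × 1! × 1! × 1! × 1! × 1!) = 4989600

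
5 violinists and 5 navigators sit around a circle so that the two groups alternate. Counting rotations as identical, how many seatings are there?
Fix one of the violinists: (5-1)! ways for the remaining violinists, × 5! ways for the navigators = 24 × 120 = 2880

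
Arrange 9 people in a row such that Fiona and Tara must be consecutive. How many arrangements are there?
Treat the 2 as one block: (9-2+1)! × 2! = 40320 × 2 = 80640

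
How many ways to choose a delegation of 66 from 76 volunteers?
C(76,66) = 76!/(66!×10!) = 954526728530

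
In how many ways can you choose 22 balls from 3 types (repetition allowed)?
C(22+3-1, 3-1) = C(24, 2) = 276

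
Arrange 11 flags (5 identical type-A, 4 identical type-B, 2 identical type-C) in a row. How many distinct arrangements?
11! / (5! × 4! × 2!) = 6930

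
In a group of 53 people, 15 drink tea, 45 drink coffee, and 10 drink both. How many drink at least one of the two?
|A∪B| = |A| + |B| - |A∩B| = 15 + 45 - 10 = 50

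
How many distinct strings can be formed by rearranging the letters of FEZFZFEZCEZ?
11! / (1! × 3! × 3! × 4!) = 46200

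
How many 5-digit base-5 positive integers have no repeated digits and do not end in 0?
Last digit: 4 nonzero choices. First digit: 3 (nonzero, ≠last). Middle 3: P(3,3) = 6. Total = 72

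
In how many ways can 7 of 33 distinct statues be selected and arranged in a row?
P(33,7) = 33!/(33-7)! = 21531121920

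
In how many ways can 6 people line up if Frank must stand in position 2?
Fix one position: (6-1)! = 120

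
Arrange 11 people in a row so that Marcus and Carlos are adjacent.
Treat as block: (11-1)! × 2! = 3628800 × 2 = 7257600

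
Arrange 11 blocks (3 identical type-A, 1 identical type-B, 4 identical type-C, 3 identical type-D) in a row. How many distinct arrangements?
11! / (3! × 1! × 4! × 3!) = 46200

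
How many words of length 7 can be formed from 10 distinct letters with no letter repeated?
P(10,7) = 10!/(10-7)! = 604800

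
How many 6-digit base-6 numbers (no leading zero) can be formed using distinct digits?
First digit: 5 choices (nonzero). Then descending: 5 × 5 × 4 × 3 × 2 × 1 = 600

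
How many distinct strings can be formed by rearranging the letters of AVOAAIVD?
8! / (3! × 1! × 1! × 1! × 2!) = 3360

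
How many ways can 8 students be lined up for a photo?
8! = 40320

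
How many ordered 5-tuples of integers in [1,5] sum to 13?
Coefficient of x^13 in (x + x² + ... + x^5)^5. By inclusion-exclusion on dice exceeding 5: Σ_j (-1)^j C(5,j)·C(13-1-5j, 4) = C(5,0)·C(12,4) - C(5,1)·C(7,4) = 1·495 - 5·35 = 320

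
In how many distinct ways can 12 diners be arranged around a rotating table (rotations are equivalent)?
Circular: fix one position, arrange the rest. (12-1)! = 39916800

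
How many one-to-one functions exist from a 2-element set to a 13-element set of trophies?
P(13,2) = 13!/(13-2)! = 156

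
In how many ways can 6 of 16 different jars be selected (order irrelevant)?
C(16,6) = 16!/(6!×10!) = 8008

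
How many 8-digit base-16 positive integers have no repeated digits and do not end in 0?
Last digit: 15 nonzero choices. First digit: 14 (nonzero, ≠last). Middle 6: P(14,6) = 2162160. Total = 454053600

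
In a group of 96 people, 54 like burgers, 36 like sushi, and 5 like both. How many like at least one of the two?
|A∪B| = |A| + |B| - |A∩B| = 54 + 36 - 5 = 85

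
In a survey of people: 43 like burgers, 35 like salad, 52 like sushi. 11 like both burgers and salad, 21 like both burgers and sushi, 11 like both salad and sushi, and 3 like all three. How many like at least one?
|A∪B∪C| = 43+35+52-11-21-11+3 = 90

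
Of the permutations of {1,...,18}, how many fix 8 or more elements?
Exactly j fixed points: C(18,j)·!(18-j); sum over j ≥ 8 (derangement numbers via !m = (m-1)·(!(m-1) + !(m-2)): !0..!10 = 1, 0, 1, 2, 9, 44, 265, 1854, 14833, 133496, 1334961). Σ_{j=8}^{18} C(18,j)·!(18-j) = C(18,8)·!10 + C(18,9)·!9 + C(18,10)·!8 + C(18,11)·!7 + C(18,12)·!6 + C(18,13)·!5 + C(18,14)·!4 + C(18,15)·!3 + C(18,16)·!2 + C(18,17)·!1 + C(18,18)·!0 = 43758·1334961 + 48620·133496 + 43758·14833 + 31824·1854 + 18564·265 + 8568·44 + 3060·9 + 816·2 + 153·1 + 18·0 + 1·1 = 65619188846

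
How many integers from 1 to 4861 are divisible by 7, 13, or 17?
⌊4861/7⌋+⌊4861/13⌋+⌊4861/17⌋ - ⌊4861/91⌋-⌊4861/119⌋-⌊4861/221⌋ + ⌊4861/1547⌋ = 694+373+285 - 53-40-21 + 3 = 1241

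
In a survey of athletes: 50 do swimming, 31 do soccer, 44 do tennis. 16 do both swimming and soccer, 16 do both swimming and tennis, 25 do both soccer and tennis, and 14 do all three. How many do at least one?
|A∪B∪C| = 50+31+44-16-16-25+14 = 82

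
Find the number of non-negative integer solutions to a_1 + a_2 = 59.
C(59+2-1, 2-1) = C(60, 1) = 60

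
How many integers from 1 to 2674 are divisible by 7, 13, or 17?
⌊2674/7⌋+⌊2674/13⌋+⌊2674/17⌋ - ⌊2674/91⌋-⌊2674/119⌋-⌊2674/221⌋ + ⌊2674/1547⌋ = 382+205+157 - 29-22-12 + 1 = 682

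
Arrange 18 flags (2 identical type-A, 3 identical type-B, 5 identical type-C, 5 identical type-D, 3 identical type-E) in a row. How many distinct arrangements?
18! / (2! × 3! × 5! × 5! × 3!) = 6175128960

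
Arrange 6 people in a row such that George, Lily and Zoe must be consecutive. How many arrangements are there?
Treat the 3 as one block: (6-3+1)! × 3! = 24 × 6 = 144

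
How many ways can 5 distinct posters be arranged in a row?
5! = 120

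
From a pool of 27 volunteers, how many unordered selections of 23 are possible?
C(27,23) = 27!/(23!×4!) = 17550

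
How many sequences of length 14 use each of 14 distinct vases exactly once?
14! = 87178291200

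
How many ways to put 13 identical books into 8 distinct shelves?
C(13+8-1, 8-1) = C(20, 7) = 77520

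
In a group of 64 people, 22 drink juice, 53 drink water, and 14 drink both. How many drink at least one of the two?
|A∪B| = |A| + |B| - |A∩B| = 22 + 53 - 14 = 61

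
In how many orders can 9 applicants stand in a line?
9! = 362880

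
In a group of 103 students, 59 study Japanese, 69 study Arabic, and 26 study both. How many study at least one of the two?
|A∪B| = |A| + |B| - |A∩B| = 59 + 69 - 26 = 102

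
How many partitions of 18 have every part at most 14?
Let r_j(i) = number of partitions of i into parts ≤ j, for i = 0..18. r_1(i) = 1 for all i; r_j(i) = r_{j-1}(i) + r_j(i-j). Rows j = 2..14: ≤2: 1 1 2 2 3 3 4 4 5 5 6 6 7 7 8 8 9 9 10; ≤3: 1 1 2 3 4 5 7 8 10 12 14 16 19 21 24 27 30 33 37; ≤4: 1 1 2 3 5 6 9 11 15 18 23 27 34 39 47 54 64 72 84; ≤5: 1 1 2 3 5 7 10 13 18 23 30 37 47 57 70 84 101 119 141; ≤6: 1 1 2 3 5 7 11 14 20 26 35 44 58 71 90 110 136 163 199; ≤7: 1 1 2 3 5 7 11 15 21 28 38 49 65 82 105 131 164 201 248; ≤8: 1 1 2 3 5 7 11 15 22 29 40 52 70 89 116 146 186 230 288; ≤9: 1 1 2 3 5 7 11 15 22 30 41 54 73 94 123 157 201 252 318; ≤10: 1 1 2 3 5 7 11 15 22 30 42 55 75 97 128 164 212 267 340; ≤11: 1 1 2 3 5 7 11 15 22 30 42 56 76 99 131 169 219 278 355; ≤12: 1 1 2 3 5 7 11 15 22 30 42 56 77 100 133 172 224 285 366; ≤13: 1 1 2 3 5 7 11 15 22 30 42 56 77 101 134 174 227 290 373; ≤14: 1 1 2 3 5 7 11 15 22 30 42 56 77 101 135 175 229 293 378. r_14(18) = 378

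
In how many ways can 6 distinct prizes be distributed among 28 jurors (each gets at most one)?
P(28,6) = 28!/(28-6)! = 271252800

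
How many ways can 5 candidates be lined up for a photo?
5! = 120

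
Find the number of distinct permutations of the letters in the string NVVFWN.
6! / (1! × 2! × 1! × 2!) = 180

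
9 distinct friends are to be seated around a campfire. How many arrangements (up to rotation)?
Circular: fix one position, arrange the rest. (9-1)! = 40320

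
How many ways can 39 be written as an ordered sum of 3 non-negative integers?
C(39+3-1, 3-1) = C(41, 2) = 820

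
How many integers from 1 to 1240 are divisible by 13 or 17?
⌊1240/13⌋ + ⌊1240/17⌋ - ⌊1240/221⌋ = 95 + 72 - 5 = 162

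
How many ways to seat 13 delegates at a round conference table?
Circular: fix one position, arrange the rest. (13-1)! = 479001600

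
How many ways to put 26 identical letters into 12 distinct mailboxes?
C(26+12-1, 12-1) = C(37, 11) = 854992152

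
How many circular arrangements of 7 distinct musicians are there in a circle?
Circular: fix one position, arrange the rest. (7-1)! = 720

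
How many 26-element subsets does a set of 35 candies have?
C(35,26) = 35!/(26!×9!) = 70607460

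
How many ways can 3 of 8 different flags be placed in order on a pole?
P(8,3) = 8!/(8-3)! = 336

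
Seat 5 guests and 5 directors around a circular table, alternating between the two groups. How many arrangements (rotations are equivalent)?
Fix one of the guests: (5-1)! ways for the remaining guests, × 5! ways for the directors = 24 × 120 = 2880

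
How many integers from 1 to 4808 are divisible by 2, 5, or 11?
⌊4808/2⌋+⌊4808/5⌋+⌊4808/11⌋ - ⌊4808/10⌋-⌊4808/22⌋-⌊4808/55⌋ + ⌊4808/110⌋ = 2404+961+437 - 480-218-87 + 43 = 3060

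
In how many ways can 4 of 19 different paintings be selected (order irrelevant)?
C(19,4) = 19!/(4!×15!) = 3876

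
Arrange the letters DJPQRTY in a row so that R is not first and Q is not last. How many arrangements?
By inclusion-exclusion: 7! - 2×(7-1)! + (7-2)! = 5040 - 1440 + 120 = 3720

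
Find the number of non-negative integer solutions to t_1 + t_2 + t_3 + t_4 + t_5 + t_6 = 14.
C(14+6-1, 6-1) = C(19, 5) = 11628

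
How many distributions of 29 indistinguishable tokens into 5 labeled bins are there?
C(29+5-1, 5-1) = C(33, 4) = 40920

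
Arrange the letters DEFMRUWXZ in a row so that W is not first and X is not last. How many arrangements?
By inclusion-exclusion: 9! - 2×(9-1)! + (9-2)! = 362880 - 80640 + 5040 = 287280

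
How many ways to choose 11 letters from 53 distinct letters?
C(53,11) = 53!/(11!×42!) = 76223753060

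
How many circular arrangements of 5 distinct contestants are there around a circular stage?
Circular: fix one position, arrange the rest. (5-1)! = 24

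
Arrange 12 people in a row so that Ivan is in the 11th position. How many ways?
Fix one position: (12-1)! = 39916800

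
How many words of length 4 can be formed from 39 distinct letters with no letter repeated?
P(39,4) = 39!/(39-4)! = 1974024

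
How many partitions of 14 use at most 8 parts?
By conjugation, equals partitions of 14 into parts ≤ 8. Let r_j(i) = number of partitions of i into parts ≤ j, for i = 0..14. r_1(i) = 1 for all i; r_j(i) = r_{j-1}(i) + r_j(i-j). Rows j = 2..8: ≤2: 1 1 2 2 3 3 4 4 5 5 6 6 7 7 8; ≤3: 1 1 2 3 4 5 7 8 10 12 14 16 19 21 24; ≤4: 1 1 2 3 5 6 9 11 15 18 23 27 34 39 47; ≤5: 1 1 2 3 5 7 10 13 18 23 30 37 47 57 70; ≤6: 1 1 2 3 5 7 11 14 20 26 35 44 58 71 90; ≤7: 1 1 2 3 5 7 11 15 21 28 38 49 65 82 105; ≤8: 1 1 2 3 5 7 11 15 22 29 40 52 70 89 116. r_8(14) = 116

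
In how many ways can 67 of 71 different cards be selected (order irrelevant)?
C(71,67) = 71!/(67!×4!) = 971635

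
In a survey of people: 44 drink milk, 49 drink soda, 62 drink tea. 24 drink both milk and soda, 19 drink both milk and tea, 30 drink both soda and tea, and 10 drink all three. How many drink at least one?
|A∪B∪C| = 44+49+62-24-19-30+10 = 92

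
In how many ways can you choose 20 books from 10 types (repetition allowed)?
C(20+10-1, 10-1) = C(29, 9) = 10015005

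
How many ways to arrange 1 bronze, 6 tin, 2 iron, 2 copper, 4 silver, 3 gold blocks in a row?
18! / (1! × 6! × 2! × 2! × 4! × 3!) = 15437822400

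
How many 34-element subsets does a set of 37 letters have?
C(37,34) = 37!/(34!×3!) = 7770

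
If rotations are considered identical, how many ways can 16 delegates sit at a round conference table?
Circular: fix one position, arrange the rest. (16-1)! = 1307674368000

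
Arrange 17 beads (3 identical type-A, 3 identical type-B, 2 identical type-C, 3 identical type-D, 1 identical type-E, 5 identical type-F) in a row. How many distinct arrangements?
17! / (3! × 3! × 2! × 3! × 1! × 5!) = 6861254400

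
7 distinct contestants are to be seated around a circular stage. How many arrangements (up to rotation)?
Circular: fix one position, arrange the rest. (7-1)! = 720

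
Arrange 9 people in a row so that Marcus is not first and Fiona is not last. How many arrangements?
By inclusion-exclusion: 9! - 2×(9-1)! + (9-2)! = 362880 - 80640 + 5040 = 287280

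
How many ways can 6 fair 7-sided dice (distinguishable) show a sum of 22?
Coefficient of x^22 in (x + x² + ... + x^7)^6. By inclusion-exclusion on dice exceeding 7: Σ_j (-1)^j C(6,j)·C(22-1-7j, 5) = C(6,0)·C(21,5) - C(6,1)·C(14,5) + C(6,2)·C(7,5) = 1·20349 - 6·2002 + 15·21 = 8652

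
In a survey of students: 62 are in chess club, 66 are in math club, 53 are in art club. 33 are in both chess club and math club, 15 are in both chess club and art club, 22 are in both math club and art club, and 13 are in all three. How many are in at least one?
|A∪B∪C| = 62+66+53-33-15-22+13 = 124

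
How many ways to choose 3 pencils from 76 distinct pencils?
C(76,3) = 76!/(3!×73!) = 70300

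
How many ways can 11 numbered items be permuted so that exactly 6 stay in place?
Choose the 6 fixed points C(11,6) = 462, derange the rest: !5 = Σ_{j=0}^{5} (-1)^j·5!/j! = 120 - 120 + 60 - 20 + 5 - 1 = 44. Product = 462 × 44 = 20328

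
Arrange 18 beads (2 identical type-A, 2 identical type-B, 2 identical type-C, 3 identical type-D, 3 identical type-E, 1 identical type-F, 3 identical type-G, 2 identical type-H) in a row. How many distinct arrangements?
18! / (2! × 2! × 2! × 3! × 3! × 1! × 3! × 2!) = 1852538688000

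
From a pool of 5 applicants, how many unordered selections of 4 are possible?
C(5,4) = 5!/(4!×1!) = 5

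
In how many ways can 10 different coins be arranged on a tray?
10! = 3628800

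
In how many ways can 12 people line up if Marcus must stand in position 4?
Fix one position: (12-1)! = 39916800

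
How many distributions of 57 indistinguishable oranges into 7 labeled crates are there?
C(57+7-1, 7-1) = C(63, 6) = 67945521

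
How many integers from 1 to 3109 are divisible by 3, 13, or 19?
⌊3109/3⌋+⌊3109/13⌋+⌊3109/19⌋ - ⌊3109/39⌋-⌊3109/57⌋-⌊3109/247⌋ + ⌊3109/741⌋ = 1036+239+163 - 79-54-12 + 4 = 1297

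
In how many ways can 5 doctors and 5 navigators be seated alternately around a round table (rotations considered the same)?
Fix one of the doctors: (5-1)! ways for the remaining doctors, × 5! ways for the navigators = 24 × 120 = 2880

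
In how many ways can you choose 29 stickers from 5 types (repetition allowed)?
C(29+5-1, 5-1) = C(33, 4) = 40920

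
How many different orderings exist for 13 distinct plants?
13! = 6227020800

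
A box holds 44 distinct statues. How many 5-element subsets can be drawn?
C(44,5) = 44!/(5!×39!) = 1086008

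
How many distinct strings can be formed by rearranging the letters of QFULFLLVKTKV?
12! / (3! × 2! × 1! × 1! × 2! × 2! × 1!) = 9979200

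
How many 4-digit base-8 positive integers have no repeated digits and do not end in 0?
Last digit: 7 nonzero choices. First digit: 6 (nonzero, ≠last). Middle 2: P(6,2) = 30. Total = 1260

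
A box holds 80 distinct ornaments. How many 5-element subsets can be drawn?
C(80,5) = 80!/(5!×75!) = 24040016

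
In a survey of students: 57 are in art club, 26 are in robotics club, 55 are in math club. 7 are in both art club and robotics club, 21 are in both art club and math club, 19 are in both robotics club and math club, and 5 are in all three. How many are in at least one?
|A∪B∪C| = 57+26+55-7-21-19+5 = 96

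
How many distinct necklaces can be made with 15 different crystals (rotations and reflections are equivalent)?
(15-1)!/2 = 87178291200/2 = 43589145600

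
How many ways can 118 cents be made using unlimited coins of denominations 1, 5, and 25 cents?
Coefficient of x^118 in 1/(1-x^1) · 1/(1-x^5) · 1/(1-x^25). Case on j = number of 25-cent coins (j = 0..4); remainder r = 118 - 25j is made from {1,5} in ⌊r/5⌋+1 ways. r = 118, 93, 68, 43, 18 → 24 + 19 + 14 + 9 + 4 = 70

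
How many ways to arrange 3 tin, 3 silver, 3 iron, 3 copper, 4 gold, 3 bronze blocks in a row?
19! / (3! × 3! × 3! × 3! × 4! × 3!) = 651819168000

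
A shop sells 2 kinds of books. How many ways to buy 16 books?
C(16+2-1, 2-1) = C(17, 1) = 17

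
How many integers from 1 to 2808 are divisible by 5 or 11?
⌊2808/5⌋ + ⌊2808/11⌋ - ⌊2808/55⌋ = 561 + 255 - 51 = 765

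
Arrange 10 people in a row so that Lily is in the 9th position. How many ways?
Fix one position: (10-1)! = 362880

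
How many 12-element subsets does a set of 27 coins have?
C(27,12) = 27!/(12!×15!) = 17383860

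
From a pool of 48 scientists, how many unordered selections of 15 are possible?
C(48,15) = 48!/(15!×33!) = 1093260079344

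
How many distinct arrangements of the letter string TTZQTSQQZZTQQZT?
15! / (4! × 1! × 5! × 5!) = 3783780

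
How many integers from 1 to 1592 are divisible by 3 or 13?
⌊1592/3⌋ + ⌊1592/13⌋ - ⌊1592/39⌋ = 530 + 122 - 40 = 612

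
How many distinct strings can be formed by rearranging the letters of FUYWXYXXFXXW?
12! / (2! × 2! × 5! × 2! × 1!) = 498960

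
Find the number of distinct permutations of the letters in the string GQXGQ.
5! / (2! × 1! × 2!) = 30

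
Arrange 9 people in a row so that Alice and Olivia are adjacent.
Treat as block: (9-1)! × 2! = 40320 × 2 = 80640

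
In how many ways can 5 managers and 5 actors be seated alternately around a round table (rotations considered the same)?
Fix one of the managers: (5-1)! ways for the remaining managers, × 5! ways for the actors = 24 × 120 = 2880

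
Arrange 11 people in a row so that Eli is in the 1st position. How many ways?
Fix one position: (11-1)! = 3628800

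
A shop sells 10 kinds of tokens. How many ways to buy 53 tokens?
C(53+10-1, 10-1) = C(62, 9) = 20286591270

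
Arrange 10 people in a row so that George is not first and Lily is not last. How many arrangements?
By inclusion-exclusion: 10! - 2×(10-1)! + (10-2)! = 3628800 - 725760 + 40320 = 2943360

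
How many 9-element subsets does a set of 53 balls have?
C(53,9) = 53!/(9!×44!) = 4431613550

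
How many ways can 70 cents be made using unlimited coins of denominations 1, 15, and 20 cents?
Coefficient of x^70 in 1/(1-x^1) · 1/(1-x^15) · 1/(1-x^20). Case on j = number of 20-cent coins (j = 0..3); remainder r = 70 - 20j is made from {1,15} in ⌊r/15⌋+1 ways. r = 70, 50, 30, 10 → 5 + 4 + 3 + 1 = 13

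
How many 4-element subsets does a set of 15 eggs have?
C(15,4) = 15!/(4!×11!) = 1365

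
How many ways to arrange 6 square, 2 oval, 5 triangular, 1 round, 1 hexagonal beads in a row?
15! / (6! × 2! × 5! × 1! × 1!) = 7567560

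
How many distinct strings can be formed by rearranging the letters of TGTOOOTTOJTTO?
13! / (1! × 1! × 6! × 5!) = 72072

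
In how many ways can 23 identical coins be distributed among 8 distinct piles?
C(23+8-1, 8-1) = C(30, 7) = 2035800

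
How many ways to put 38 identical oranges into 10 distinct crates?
C(38+10-1, 10-1) = C(47, 9) = 1362649145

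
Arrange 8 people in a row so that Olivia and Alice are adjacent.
Treat as block: (8-1)! × 2! = 5040 × 2 = 10080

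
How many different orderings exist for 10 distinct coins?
10! = 3628800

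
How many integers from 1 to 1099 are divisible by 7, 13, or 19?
⌊1099/7⌋+⌊1099/13⌋+⌊1099/19⌋ - ⌊1099/91⌋-⌊1099/133⌋-⌊1099/247⌋ + ⌊1099/1729⌋ = 157+84+57 - 12-8-4 + 0 = 274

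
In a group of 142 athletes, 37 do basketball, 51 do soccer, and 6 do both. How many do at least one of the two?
|A∪B| = |A| + |B| - |A∩B| = 37 + 51 - 6 = 82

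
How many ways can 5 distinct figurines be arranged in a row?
5! = 120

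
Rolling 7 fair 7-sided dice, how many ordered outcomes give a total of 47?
Coefficient of x^47 in (x + x² + ... + x^7)^7. By inclusion-exclusion on dice exceeding 7: Σ_j (-1)^j C(7,j)·C(47-1-7j, 6) = C(7,0)·C(46,6) - C(7,1)·C(39,6) + C(7,2)·C(32,6) - C(7,3)·C(25,6) + C(7,4)·C(18,6) - C(7,5)·C(11,6) = 1·9366819 - 7·3262623 + 21·906192 - 35·177100 + 35·18564 - 21·462 = 28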